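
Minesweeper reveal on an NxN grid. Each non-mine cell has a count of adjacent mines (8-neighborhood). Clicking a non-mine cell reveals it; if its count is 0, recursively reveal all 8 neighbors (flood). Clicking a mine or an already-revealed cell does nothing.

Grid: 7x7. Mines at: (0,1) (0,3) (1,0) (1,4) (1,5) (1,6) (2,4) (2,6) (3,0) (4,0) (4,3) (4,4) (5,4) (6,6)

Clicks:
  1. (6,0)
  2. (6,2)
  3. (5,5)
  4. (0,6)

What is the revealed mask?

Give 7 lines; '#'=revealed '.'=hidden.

Click 1 (6,0) count=0: revealed 8 new [(5,0) (5,1) (5,2) (5,3) (6,0) (6,1) (6,2) (6,3)] -> total=8
Click 2 (6,2) count=0: revealed 0 new [(none)] -> total=8
Click 3 (5,5) count=3: revealed 1 new [(5,5)] -> total=9
Click 4 (0,6) count=2: revealed 1 new [(0,6)] -> total=10

Answer: ......#
.......
.......
.......
.......
####.#.
####...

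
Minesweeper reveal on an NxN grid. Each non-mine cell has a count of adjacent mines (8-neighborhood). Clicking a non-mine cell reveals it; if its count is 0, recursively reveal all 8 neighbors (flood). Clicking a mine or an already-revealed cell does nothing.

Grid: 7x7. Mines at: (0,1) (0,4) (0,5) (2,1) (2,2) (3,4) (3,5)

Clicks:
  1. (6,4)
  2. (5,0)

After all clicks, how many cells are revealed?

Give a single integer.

Click 1 (6,4) count=0: revealed 25 new [(3,0) (3,1) (3,2) (3,3) (4,0) (4,1) (4,2) (4,3) (4,4) (4,5) (4,6) (5,0) (5,1) (5,2) (5,3) (5,4) (5,5) (5,6) (6,0) (6,1) (6,2) (6,3) (6,4) (6,5) (6,6)] -> total=25
Click 2 (5,0) count=0: revealed 0 new [(none)] -> total=25

Answer: 25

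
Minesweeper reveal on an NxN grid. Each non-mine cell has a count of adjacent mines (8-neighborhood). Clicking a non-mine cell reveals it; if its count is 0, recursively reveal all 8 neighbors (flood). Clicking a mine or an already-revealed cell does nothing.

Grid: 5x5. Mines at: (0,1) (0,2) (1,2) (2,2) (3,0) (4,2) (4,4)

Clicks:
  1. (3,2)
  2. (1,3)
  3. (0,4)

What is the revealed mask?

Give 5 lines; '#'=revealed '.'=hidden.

Click 1 (3,2) count=2: revealed 1 new [(3,2)] -> total=1
Click 2 (1,3) count=3: revealed 1 new [(1,3)] -> total=2
Click 3 (0,4) count=0: revealed 7 new [(0,3) (0,4) (1,4) (2,3) (2,4) (3,3) (3,4)] -> total=9

Answer: ...##
...##
...##
..###
.....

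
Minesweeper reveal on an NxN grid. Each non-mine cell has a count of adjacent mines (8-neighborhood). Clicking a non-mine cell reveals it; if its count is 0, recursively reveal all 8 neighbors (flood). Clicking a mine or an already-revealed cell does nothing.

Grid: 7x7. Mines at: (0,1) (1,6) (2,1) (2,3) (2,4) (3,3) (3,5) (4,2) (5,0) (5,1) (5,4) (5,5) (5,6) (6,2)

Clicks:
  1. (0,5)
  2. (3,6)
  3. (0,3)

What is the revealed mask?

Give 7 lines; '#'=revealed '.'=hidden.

Answer: ..####.
..####.
.......
......#
.......
.......
.......

Derivation:
Click 1 (0,5) count=1: revealed 1 new [(0,5)] -> total=1
Click 2 (3,6) count=1: revealed 1 new [(3,6)] -> total=2
Click 3 (0,3) count=0: revealed 7 new [(0,2) (0,3) (0,4) (1,2) (1,3) (1,4) (1,5)] -> total=9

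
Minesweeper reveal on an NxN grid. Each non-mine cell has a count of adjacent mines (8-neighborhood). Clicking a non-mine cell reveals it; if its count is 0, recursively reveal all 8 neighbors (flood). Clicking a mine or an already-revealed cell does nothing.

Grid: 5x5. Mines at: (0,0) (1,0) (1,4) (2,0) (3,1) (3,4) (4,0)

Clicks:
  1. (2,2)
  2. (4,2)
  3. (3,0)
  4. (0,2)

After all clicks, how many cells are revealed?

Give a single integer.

Answer: 11

Derivation:
Click 1 (2,2) count=1: revealed 1 new [(2,2)] -> total=1
Click 2 (4,2) count=1: revealed 1 new [(4,2)] -> total=2
Click 3 (3,0) count=3: revealed 1 new [(3,0)] -> total=3
Click 4 (0,2) count=0: revealed 8 new [(0,1) (0,2) (0,3) (1,1) (1,2) (1,3) (2,1) (2,3)] -> total=11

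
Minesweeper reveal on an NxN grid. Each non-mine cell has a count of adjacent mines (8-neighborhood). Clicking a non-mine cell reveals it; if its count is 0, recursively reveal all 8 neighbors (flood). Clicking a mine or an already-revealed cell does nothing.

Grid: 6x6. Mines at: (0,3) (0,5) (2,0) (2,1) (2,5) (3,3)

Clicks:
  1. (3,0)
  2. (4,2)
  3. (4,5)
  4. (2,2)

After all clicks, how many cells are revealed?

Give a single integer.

Click 1 (3,0) count=2: revealed 1 new [(3,0)] -> total=1
Click 2 (4,2) count=1: revealed 1 new [(4,2)] -> total=2
Click 3 (4,5) count=0: revealed 15 new [(3,1) (3,2) (3,4) (3,5) (4,0) (4,1) (4,3) (4,4) (4,5) (5,0) (5,1) (5,2) (5,3) (5,4) (5,5)] -> total=17
Click 4 (2,2) count=2: revealed 1 new [(2,2)] -> total=18

Answer: 18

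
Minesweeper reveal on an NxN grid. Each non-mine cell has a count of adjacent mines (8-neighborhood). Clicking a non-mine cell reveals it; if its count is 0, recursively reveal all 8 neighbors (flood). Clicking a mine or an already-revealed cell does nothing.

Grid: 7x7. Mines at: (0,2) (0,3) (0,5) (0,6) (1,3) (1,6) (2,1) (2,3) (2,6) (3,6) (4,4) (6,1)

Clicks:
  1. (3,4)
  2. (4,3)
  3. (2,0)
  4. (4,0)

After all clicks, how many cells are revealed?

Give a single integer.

Answer: 14

Derivation:
Click 1 (3,4) count=2: revealed 1 new [(3,4)] -> total=1
Click 2 (4,3) count=1: revealed 1 new [(4,3)] -> total=2
Click 3 (2,0) count=1: revealed 1 new [(2,0)] -> total=3
Click 4 (4,0) count=0: revealed 11 new [(3,0) (3,1) (3,2) (3,3) (4,0) (4,1) (4,2) (5,0) (5,1) (5,2) (5,3)] -> total=14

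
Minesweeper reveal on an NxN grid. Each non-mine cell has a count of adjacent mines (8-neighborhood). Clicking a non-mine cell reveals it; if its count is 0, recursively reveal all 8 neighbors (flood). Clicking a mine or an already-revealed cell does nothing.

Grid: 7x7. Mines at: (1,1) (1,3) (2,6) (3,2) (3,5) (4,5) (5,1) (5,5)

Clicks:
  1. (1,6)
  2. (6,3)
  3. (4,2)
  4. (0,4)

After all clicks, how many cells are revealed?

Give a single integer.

Click 1 (1,6) count=1: revealed 1 new [(1,6)] -> total=1
Click 2 (6,3) count=0: revealed 9 new [(4,2) (4,3) (4,4) (5,2) (5,3) (5,4) (6,2) (6,3) (6,4)] -> total=10
Click 3 (4,2) count=2: revealed 0 new [(none)] -> total=10
Click 4 (0,4) count=1: revealed 1 new [(0,4)] -> total=11

Answer: 11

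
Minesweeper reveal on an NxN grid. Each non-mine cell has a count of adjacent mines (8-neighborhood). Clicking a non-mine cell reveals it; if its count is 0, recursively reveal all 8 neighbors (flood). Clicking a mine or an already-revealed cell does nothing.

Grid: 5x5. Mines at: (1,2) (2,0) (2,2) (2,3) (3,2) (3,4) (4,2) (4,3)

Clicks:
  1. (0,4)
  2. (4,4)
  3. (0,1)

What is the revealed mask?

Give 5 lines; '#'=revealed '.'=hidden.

Answer: .#.##
...##
.....
.....
....#

Derivation:
Click 1 (0,4) count=0: revealed 4 new [(0,3) (0,4) (1,3) (1,4)] -> total=4
Click 2 (4,4) count=2: revealed 1 new [(4,4)] -> total=5
Click 3 (0,1) count=1: revealed 1 new [(0,1)] -> total=6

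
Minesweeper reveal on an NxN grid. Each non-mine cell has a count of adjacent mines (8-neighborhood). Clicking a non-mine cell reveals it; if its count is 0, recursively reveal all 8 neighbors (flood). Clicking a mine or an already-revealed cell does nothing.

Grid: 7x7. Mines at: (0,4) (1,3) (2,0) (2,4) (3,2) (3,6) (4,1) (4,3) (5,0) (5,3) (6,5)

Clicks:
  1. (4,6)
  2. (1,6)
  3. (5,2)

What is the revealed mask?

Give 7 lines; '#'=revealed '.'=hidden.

Click 1 (4,6) count=1: revealed 1 new [(4,6)] -> total=1
Click 2 (1,6) count=0: revealed 6 new [(0,5) (0,6) (1,5) (1,6) (2,5) (2,6)] -> total=7
Click 3 (5,2) count=3: revealed 1 new [(5,2)] -> total=8

Answer: .....##
.....##
.....##
.......
......#
..#....
.......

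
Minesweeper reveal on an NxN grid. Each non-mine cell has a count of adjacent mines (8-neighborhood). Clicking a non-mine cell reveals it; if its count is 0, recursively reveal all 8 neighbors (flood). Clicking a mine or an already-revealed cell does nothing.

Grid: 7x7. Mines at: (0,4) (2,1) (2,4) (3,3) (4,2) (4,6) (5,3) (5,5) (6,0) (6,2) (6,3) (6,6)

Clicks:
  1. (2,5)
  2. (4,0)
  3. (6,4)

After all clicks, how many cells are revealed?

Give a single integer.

Click 1 (2,5) count=1: revealed 1 new [(2,5)] -> total=1
Click 2 (4,0) count=0: revealed 6 new [(3,0) (3,1) (4,0) (4,1) (5,0) (5,1)] -> total=7
Click 3 (6,4) count=3: revealed 1 new [(6,4)] -> total=8

Answer: 8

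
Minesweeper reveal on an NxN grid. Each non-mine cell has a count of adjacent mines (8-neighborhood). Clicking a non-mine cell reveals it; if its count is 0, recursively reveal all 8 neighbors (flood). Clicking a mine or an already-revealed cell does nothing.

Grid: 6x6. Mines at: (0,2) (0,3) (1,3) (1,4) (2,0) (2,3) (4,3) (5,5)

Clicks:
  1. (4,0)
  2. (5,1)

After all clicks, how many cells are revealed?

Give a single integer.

Answer: 9

Derivation:
Click 1 (4,0) count=0: revealed 9 new [(3,0) (3,1) (3,2) (4,0) (4,1) (4,2) (5,0) (5,1) (5,2)] -> total=9
Click 2 (5,1) count=0: revealed 0 new [(none)] -> total=9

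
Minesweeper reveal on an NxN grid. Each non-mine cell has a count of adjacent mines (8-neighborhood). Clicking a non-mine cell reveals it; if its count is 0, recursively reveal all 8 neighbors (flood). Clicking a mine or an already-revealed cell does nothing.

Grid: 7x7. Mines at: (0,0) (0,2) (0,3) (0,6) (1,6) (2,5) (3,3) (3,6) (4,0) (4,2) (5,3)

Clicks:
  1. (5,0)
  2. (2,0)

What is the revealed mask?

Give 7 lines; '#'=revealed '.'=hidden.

Click 1 (5,0) count=1: revealed 1 new [(5,0)] -> total=1
Click 2 (2,0) count=0: revealed 9 new [(1,0) (1,1) (1,2) (2,0) (2,1) (2,2) (3,0) (3,1) (3,2)] -> total=10

Answer: .......
###....
###....
###....
.......
#......
.......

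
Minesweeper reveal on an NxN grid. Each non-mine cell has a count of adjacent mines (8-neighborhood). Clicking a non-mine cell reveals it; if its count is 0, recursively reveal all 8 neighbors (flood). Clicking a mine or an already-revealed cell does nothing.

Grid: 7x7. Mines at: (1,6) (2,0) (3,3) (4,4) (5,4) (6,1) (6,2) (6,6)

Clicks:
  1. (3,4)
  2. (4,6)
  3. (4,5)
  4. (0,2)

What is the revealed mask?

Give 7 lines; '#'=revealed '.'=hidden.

Answer: ######.
######.
.######
....###
.....##
.....##
.......

Derivation:
Click 1 (3,4) count=2: revealed 1 new [(3,4)] -> total=1
Click 2 (4,6) count=0: revealed 8 new [(2,5) (2,6) (3,5) (3,6) (4,5) (4,6) (5,5) (5,6)] -> total=9
Click 3 (4,5) count=2: revealed 0 new [(none)] -> total=9
Click 4 (0,2) count=0: revealed 16 new [(0,0) (0,1) (0,2) (0,3) (0,4) (0,5) (1,0) (1,1) (1,2) (1,3) (1,4) (1,5) (2,1) (2,2) (2,3) (2,4)] -> total=25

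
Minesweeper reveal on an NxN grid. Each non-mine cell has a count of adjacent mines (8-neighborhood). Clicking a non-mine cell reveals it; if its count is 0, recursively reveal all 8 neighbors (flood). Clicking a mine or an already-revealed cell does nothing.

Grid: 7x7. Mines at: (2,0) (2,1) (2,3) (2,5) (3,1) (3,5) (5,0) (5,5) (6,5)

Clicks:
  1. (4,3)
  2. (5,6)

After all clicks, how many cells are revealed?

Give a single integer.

Answer: 16

Derivation:
Click 1 (4,3) count=0: revealed 15 new [(3,2) (3,3) (3,4) (4,1) (4,2) (4,3) (4,4) (5,1) (5,2) (5,3) (5,4) (6,1) (6,2) (6,3) (6,4)] -> total=15
Click 2 (5,6) count=2: revealed 1 new [(5,6)] -> total=16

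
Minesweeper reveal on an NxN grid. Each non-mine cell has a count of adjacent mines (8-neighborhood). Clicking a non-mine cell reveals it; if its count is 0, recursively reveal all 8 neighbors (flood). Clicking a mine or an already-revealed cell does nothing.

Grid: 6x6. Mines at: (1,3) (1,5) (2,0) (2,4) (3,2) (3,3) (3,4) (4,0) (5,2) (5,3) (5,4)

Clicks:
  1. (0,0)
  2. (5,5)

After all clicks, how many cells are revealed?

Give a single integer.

Click 1 (0,0) count=0: revealed 6 new [(0,0) (0,1) (0,2) (1,0) (1,1) (1,2)] -> total=6
Click 2 (5,5) count=1: revealed 1 new [(5,5)] -> total=7

Answer: 7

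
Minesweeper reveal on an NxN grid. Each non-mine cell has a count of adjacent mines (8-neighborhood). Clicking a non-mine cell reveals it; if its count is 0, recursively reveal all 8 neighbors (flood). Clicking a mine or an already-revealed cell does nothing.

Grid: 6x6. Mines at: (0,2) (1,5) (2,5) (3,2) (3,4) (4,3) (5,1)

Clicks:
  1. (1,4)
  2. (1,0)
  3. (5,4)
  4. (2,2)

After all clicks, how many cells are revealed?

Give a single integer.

Click 1 (1,4) count=2: revealed 1 new [(1,4)] -> total=1
Click 2 (1,0) count=0: revealed 10 new [(0,0) (0,1) (1,0) (1,1) (2,0) (2,1) (3,0) (3,1) (4,0) (4,1)] -> total=11
Click 3 (5,4) count=1: revealed 1 new [(5,4)] -> total=12
Click 4 (2,2) count=1: revealed 1 new [(2,2)] -> total=13

Answer: 13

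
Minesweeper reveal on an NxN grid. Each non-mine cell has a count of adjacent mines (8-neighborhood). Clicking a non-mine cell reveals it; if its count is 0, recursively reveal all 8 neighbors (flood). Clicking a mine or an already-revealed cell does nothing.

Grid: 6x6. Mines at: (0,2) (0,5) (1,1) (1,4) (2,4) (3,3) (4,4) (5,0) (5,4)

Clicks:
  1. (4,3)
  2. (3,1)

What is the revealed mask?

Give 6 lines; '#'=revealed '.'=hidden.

Answer: ......
......
###...
###...
####..
......

Derivation:
Click 1 (4,3) count=3: revealed 1 new [(4,3)] -> total=1
Click 2 (3,1) count=0: revealed 9 new [(2,0) (2,1) (2,2) (3,0) (3,1) (3,2) (4,0) (4,1) (4,2)] -> total=10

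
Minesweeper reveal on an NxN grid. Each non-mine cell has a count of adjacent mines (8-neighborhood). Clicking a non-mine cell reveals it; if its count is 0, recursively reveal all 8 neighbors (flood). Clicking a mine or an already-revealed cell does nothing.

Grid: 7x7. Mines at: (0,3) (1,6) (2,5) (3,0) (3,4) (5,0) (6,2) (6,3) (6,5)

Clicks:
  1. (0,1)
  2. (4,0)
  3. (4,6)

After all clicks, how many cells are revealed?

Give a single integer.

Click 1 (0,1) count=0: revealed 20 new [(0,0) (0,1) (0,2) (1,0) (1,1) (1,2) (1,3) (2,0) (2,1) (2,2) (2,3) (3,1) (3,2) (3,3) (4,1) (4,2) (4,3) (5,1) (5,2) (5,3)] -> total=20
Click 2 (4,0) count=2: revealed 1 new [(4,0)] -> total=21
Click 3 (4,6) count=0: revealed 6 new [(3,5) (3,6) (4,5) (4,6) (5,5) (5,6)] -> total=27

Answer: 27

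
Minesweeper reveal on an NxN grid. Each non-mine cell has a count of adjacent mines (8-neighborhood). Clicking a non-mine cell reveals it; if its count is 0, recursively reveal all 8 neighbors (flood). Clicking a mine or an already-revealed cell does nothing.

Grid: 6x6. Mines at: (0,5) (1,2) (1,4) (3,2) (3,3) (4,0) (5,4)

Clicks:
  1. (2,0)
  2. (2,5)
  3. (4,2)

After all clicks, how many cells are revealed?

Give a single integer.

Click 1 (2,0) count=0: revealed 8 new [(0,0) (0,1) (1,0) (1,1) (2,0) (2,1) (3,0) (3,1)] -> total=8
Click 2 (2,5) count=1: revealed 1 new [(2,5)] -> total=9
Click 3 (4,2) count=2: revealed 1 new [(4,2)] -> total=10

Answer: 10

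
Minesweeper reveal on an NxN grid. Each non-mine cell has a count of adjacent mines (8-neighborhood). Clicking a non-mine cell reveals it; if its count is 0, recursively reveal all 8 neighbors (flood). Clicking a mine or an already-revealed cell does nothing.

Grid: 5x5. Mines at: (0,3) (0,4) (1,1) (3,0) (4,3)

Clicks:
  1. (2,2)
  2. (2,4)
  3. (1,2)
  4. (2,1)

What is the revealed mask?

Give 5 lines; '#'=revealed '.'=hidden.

Answer: .....
..###
.####
..###
.....

Derivation:
Click 1 (2,2) count=1: revealed 1 new [(2,2)] -> total=1
Click 2 (2,4) count=0: revealed 8 new [(1,2) (1,3) (1,4) (2,3) (2,4) (3,2) (3,3) (3,4)] -> total=9
Click 3 (1,2) count=2: revealed 0 new [(none)] -> total=9
Click 4 (2,1) count=2: revealed 1 new [(2,1)] -> total=10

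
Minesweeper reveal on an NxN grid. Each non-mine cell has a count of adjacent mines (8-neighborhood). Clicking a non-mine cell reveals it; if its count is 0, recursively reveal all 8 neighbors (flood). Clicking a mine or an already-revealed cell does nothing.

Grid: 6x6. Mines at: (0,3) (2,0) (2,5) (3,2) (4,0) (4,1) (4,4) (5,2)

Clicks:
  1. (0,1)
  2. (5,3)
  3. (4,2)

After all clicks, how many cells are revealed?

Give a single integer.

Answer: 8

Derivation:
Click 1 (0,1) count=0: revealed 6 new [(0,0) (0,1) (0,2) (1,0) (1,1) (1,2)] -> total=6
Click 2 (5,3) count=2: revealed 1 new [(5,3)] -> total=7
Click 3 (4,2) count=3: revealed 1 new [(4,2)] -> total=8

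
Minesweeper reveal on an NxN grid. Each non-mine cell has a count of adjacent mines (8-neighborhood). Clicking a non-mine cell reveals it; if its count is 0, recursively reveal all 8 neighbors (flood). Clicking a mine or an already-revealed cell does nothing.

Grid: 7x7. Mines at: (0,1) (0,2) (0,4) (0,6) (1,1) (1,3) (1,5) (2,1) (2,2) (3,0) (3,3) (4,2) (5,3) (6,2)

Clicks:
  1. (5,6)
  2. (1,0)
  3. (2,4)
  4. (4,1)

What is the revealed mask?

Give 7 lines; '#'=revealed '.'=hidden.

Click 1 (5,6) count=0: revealed 15 new [(2,4) (2,5) (2,6) (3,4) (3,5) (3,6) (4,4) (4,5) (4,6) (5,4) (5,5) (5,6) (6,4) (6,5) (6,6)] -> total=15
Click 2 (1,0) count=3: revealed 1 new [(1,0)] -> total=16
Click 3 (2,4) count=3: revealed 0 new [(none)] -> total=16
Click 4 (4,1) count=2: revealed 1 new [(4,1)] -> total=17

Answer: .......
#......
....###
....###
.#..###
....###
....###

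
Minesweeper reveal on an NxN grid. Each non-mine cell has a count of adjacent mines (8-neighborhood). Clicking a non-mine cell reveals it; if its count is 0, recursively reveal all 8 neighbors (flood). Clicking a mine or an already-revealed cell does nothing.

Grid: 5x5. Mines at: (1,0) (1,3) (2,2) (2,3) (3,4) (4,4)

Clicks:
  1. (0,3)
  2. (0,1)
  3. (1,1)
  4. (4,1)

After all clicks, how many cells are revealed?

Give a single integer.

Answer: 13

Derivation:
Click 1 (0,3) count=1: revealed 1 new [(0,3)] -> total=1
Click 2 (0,1) count=1: revealed 1 new [(0,1)] -> total=2
Click 3 (1,1) count=2: revealed 1 new [(1,1)] -> total=3
Click 4 (4,1) count=0: revealed 10 new [(2,0) (2,1) (3,0) (3,1) (3,2) (3,3) (4,0) (4,1) (4,2) (4,3)] -> total=13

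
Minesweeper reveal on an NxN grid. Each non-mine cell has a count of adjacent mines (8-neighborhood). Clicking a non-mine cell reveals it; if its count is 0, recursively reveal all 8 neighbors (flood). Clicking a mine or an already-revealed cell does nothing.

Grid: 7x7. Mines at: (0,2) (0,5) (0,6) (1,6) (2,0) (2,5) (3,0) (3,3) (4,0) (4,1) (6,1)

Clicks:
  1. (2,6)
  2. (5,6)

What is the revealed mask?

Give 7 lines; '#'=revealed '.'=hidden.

Answer: .......
.......
......#
....###
..#####
..#####
..#####

Derivation:
Click 1 (2,6) count=2: revealed 1 new [(2,6)] -> total=1
Click 2 (5,6) count=0: revealed 18 new [(3,4) (3,5) (3,6) (4,2) (4,3) (4,4) (4,5) (4,6) (5,2) (5,3) (5,4) (5,5) (5,6) (6,2) (6,3) (6,4) (6,5) (6,6)] -> total=19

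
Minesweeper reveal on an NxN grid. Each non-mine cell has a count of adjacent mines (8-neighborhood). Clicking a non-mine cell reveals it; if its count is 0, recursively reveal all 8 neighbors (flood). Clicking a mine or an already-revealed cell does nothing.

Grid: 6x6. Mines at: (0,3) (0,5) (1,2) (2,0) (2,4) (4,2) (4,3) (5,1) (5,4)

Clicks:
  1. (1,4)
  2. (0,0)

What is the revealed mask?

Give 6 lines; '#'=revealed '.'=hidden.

Answer: ##....
##..#.
......
......
......
......

Derivation:
Click 1 (1,4) count=3: revealed 1 new [(1,4)] -> total=1
Click 2 (0,0) count=0: revealed 4 new [(0,0) (0,1) (1,0) (1,1)] -> total=5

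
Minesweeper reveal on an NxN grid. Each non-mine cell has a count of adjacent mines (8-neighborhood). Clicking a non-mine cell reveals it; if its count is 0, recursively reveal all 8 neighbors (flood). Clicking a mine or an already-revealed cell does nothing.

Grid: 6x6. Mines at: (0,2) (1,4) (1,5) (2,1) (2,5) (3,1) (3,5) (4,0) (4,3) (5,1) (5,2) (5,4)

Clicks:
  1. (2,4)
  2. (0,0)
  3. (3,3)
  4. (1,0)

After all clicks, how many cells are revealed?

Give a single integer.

Answer: 6

Derivation:
Click 1 (2,4) count=4: revealed 1 new [(2,4)] -> total=1
Click 2 (0,0) count=0: revealed 4 new [(0,0) (0,1) (1,0) (1,1)] -> total=5
Click 3 (3,3) count=1: revealed 1 new [(3,3)] -> total=6
Click 4 (1,0) count=1: revealed 0 new [(none)] -> total=6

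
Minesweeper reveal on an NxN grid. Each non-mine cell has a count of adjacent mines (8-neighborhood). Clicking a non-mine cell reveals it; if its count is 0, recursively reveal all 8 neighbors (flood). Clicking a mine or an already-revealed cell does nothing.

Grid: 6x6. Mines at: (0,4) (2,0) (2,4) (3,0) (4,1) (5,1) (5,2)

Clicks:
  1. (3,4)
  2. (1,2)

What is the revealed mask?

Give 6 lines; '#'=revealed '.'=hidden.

Click 1 (3,4) count=1: revealed 1 new [(3,4)] -> total=1
Click 2 (1,2) count=0: revealed 14 new [(0,0) (0,1) (0,2) (0,3) (1,0) (1,1) (1,2) (1,3) (2,1) (2,2) (2,3) (3,1) (3,2) (3,3)] -> total=15

Answer: ####..
####..
.###..
.####.
......
......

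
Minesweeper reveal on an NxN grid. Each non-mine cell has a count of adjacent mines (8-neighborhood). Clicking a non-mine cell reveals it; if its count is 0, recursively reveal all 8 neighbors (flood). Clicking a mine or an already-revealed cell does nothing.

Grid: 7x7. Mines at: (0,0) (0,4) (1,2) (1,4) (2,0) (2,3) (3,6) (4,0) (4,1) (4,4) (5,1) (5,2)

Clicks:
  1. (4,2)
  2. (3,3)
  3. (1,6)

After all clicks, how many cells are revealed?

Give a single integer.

Answer: 8

Derivation:
Click 1 (4,2) count=3: revealed 1 new [(4,2)] -> total=1
Click 2 (3,3) count=2: revealed 1 new [(3,3)] -> total=2
Click 3 (1,6) count=0: revealed 6 new [(0,5) (0,6) (1,5) (1,6) (2,5) (2,6)] -> total=8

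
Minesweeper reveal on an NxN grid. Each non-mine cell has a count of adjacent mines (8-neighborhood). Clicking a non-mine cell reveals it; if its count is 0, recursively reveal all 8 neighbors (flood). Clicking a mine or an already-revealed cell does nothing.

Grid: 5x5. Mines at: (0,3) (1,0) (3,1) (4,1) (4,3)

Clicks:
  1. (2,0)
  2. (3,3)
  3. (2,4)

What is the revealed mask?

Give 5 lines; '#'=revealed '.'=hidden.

Answer: .....
..###
#.###
..###
.....

Derivation:
Click 1 (2,0) count=2: revealed 1 new [(2,0)] -> total=1
Click 2 (3,3) count=1: revealed 1 new [(3,3)] -> total=2
Click 3 (2,4) count=0: revealed 8 new [(1,2) (1,3) (1,4) (2,2) (2,3) (2,4) (3,2) (3,4)] -> total=10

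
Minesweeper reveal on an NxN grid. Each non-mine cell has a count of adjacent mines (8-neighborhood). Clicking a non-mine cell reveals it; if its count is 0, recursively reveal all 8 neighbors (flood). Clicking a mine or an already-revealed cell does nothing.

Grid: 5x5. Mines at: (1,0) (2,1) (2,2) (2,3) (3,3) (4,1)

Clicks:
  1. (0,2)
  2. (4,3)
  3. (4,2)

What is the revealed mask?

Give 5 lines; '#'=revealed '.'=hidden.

Answer: .####
.####
.....
.....
..##.

Derivation:
Click 1 (0,2) count=0: revealed 8 new [(0,1) (0,2) (0,3) (0,4) (1,1) (1,2) (1,3) (1,4)] -> total=8
Click 2 (4,3) count=1: revealed 1 new [(4,3)] -> total=9
Click 3 (4,2) count=2: revealed 1 new [(4,2)] -> total=10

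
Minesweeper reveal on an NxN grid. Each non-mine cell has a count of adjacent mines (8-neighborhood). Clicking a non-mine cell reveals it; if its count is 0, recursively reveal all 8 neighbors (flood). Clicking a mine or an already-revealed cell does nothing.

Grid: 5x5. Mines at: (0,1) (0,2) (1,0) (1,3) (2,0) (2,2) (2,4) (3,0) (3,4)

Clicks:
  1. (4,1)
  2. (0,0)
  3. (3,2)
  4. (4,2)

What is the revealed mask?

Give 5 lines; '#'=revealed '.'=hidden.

Click 1 (4,1) count=1: revealed 1 new [(4,1)] -> total=1
Click 2 (0,0) count=2: revealed 1 new [(0,0)] -> total=2
Click 3 (3,2) count=1: revealed 1 new [(3,2)] -> total=3
Click 4 (4,2) count=0: revealed 4 new [(3,1) (3,3) (4,2) (4,3)] -> total=7

Answer: #....
.....
.....
.###.
.###.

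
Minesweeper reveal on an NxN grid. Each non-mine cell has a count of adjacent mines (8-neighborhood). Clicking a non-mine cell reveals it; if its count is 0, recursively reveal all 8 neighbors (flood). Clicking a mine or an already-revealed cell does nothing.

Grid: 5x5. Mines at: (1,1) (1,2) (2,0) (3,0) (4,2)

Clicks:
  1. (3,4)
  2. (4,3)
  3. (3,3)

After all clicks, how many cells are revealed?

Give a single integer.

Answer: 10

Derivation:
Click 1 (3,4) count=0: revealed 10 new [(0,3) (0,4) (1,3) (1,4) (2,3) (2,4) (3,3) (3,4) (4,3) (4,4)] -> total=10
Click 2 (4,3) count=1: revealed 0 new [(none)] -> total=10
Click 3 (3,3) count=1: revealed 0 new [(none)] -> total=10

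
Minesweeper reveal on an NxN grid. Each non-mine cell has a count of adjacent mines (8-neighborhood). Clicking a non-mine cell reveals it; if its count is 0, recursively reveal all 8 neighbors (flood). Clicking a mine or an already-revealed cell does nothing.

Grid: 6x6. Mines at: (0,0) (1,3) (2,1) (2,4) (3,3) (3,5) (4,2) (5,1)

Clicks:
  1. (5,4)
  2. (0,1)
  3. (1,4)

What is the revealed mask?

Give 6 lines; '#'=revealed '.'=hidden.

Click 1 (5,4) count=0: revealed 6 new [(4,3) (4,4) (4,5) (5,3) (5,4) (5,5)] -> total=6
Click 2 (0,1) count=1: revealed 1 new [(0,1)] -> total=7
Click 3 (1,4) count=2: revealed 1 new [(1,4)] -> total=8

Answer: .#....
....#.
......
......
...###
...###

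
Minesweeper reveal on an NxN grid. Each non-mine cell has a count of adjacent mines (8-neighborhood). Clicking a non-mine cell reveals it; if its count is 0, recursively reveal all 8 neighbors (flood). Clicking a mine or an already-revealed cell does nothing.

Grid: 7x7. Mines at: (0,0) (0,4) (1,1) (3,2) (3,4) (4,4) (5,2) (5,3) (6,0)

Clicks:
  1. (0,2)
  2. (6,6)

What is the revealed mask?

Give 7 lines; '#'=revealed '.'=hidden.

Answer: ..#..##
.....##
.....##
.....##
.....##
....###
....###

Derivation:
Click 1 (0,2) count=1: revealed 1 new [(0,2)] -> total=1
Click 2 (6,6) count=0: revealed 16 new [(0,5) (0,6) (1,5) (1,6) (2,5) (2,6) (3,5) (3,6) (4,5) (4,6) (5,4) (5,5) (5,6) (6,4) (6,5) (6,6)] -> total=17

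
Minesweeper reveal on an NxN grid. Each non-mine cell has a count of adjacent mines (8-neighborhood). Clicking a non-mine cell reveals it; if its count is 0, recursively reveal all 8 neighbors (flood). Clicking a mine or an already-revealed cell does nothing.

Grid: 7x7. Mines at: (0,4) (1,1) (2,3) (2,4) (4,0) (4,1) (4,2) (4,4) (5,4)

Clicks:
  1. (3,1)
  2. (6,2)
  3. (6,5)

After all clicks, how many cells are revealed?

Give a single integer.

Answer: 10

Derivation:
Click 1 (3,1) count=3: revealed 1 new [(3,1)] -> total=1
Click 2 (6,2) count=0: revealed 8 new [(5,0) (5,1) (5,2) (5,3) (6,0) (6,1) (6,2) (6,3)] -> total=9
Click 3 (6,5) count=1: revealed 1 new [(6,5)] -> total=10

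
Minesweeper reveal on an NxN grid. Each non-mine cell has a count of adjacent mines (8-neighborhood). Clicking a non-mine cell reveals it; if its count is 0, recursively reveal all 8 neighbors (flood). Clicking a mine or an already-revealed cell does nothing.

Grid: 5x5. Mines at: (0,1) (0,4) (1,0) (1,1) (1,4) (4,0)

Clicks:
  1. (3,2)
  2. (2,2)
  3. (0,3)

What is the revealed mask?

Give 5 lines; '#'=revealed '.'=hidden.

Click 1 (3,2) count=0: revealed 12 new [(2,1) (2,2) (2,3) (2,4) (3,1) (3,2) (3,3) (3,4) (4,1) (4,2) (4,3) (4,4)] -> total=12
Click 2 (2,2) count=1: revealed 0 new [(none)] -> total=12
Click 3 (0,3) count=2: revealed 1 new [(0,3)] -> total=13

Answer: ...#.
.....
.####
.####
.####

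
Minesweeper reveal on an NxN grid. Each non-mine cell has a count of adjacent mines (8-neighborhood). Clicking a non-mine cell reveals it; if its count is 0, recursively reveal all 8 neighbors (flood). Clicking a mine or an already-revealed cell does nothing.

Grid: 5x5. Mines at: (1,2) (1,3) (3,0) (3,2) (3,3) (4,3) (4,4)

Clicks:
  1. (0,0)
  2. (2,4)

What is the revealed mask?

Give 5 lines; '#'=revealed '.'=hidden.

Answer: ##...
##...
##..#
.....
.....

Derivation:
Click 1 (0,0) count=0: revealed 6 new [(0,0) (0,1) (1,0) (1,1) (2,0) (2,1)] -> total=6
Click 2 (2,4) count=2: revealed 1 new [(2,4)] -> total=7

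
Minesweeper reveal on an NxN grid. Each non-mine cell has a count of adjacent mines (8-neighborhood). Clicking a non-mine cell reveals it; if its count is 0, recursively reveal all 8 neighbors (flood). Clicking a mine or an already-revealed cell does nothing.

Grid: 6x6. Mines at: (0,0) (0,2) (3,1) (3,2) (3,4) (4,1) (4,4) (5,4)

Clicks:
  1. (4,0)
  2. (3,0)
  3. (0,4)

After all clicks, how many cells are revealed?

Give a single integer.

Answer: 11

Derivation:
Click 1 (4,0) count=2: revealed 1 new [(4,0)] -> total=1
Click 2 (3,0) count=2: revealed 1 new [(3,0)] -> total=2
Click 3 (0,4) count=0: revealed 9 new [(0,3) (0,4) (0,5) (1,3) (1,4) (1,5) (2,3) (2,4) (2,5)] -> total=11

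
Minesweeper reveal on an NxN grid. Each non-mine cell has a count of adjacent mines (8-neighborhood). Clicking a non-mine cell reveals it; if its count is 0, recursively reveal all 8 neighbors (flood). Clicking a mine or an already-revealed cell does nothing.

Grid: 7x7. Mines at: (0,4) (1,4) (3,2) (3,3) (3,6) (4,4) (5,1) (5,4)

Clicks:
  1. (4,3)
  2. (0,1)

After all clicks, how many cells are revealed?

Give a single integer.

Click 1 (4,3) count=4: revealed 1 new [(4,3)] -> total=1
Click 2 (0,1) count=0: revealed 16 new [(0,0) (0,1) (0,2) (0,3) (1,0) (1,1) (1,2) (1,3) (2,0) (2,1) (2,2) (2,3) (3,0) (3,1) (4,0) (4,1)] -> total=17

Answer: 17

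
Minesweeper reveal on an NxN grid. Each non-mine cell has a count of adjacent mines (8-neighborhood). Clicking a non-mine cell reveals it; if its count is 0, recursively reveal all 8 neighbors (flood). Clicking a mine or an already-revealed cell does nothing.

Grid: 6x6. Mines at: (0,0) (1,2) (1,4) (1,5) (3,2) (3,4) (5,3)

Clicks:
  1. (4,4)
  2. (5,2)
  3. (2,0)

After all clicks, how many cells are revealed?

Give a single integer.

Answer: 13

Derivation:
Click 1 (4,4) count=2: revealed 1 new [(4,4)] -> total=1
Click 2 (5,2) count=1: revealed 1 new [(5,2)] -> total=2
Click 3 (2,0) count=0: revealed 11 new [(1,0) (1,1) (2,0) (2,1) (3,0) (3,1) (4,0) (4,1) (4,2) (5,0) (5,1)] -> total=13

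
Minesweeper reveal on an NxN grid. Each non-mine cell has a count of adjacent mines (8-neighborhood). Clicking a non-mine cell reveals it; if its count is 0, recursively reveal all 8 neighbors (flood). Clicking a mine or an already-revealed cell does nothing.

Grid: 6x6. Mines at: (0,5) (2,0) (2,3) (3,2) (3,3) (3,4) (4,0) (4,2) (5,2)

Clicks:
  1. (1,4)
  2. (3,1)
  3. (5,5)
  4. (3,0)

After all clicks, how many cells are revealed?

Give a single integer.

Click 1 (1,4) count=2: revealed 1 new [(1,4)] -> total=1
Click 2 (3,1) count=4: revealed 1 new [(3,1)] -> total=2
Click 3 (5,5) count=0: revealed 6 new [(4,3) (4,4) (4,5) (5,3) (5,4) (5,5)] -> total=8
Click 4 (3,0) count=2: revealed 1 new [(3,0)] -> total=9

Answer: 9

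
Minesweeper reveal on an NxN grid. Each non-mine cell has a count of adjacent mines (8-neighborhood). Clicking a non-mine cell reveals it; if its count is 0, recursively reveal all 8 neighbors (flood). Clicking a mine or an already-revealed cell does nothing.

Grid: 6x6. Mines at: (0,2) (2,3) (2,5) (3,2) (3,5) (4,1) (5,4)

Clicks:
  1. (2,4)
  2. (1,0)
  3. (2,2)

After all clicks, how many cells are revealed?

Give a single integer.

Answer: 10

Derivation:
Click 1 (2,4) count=3: revealed 1 new [(2,4)] -> total=1
Click 2 (1,0) count=0: revealed 8 new [(0,0) (0,1) (1,0) (1,1) (2,0) (2,1) (3,0) (3,1)] -> total=9
Click 3 (2,2) count=2: revealed 1 new [(2,2)] -> total=10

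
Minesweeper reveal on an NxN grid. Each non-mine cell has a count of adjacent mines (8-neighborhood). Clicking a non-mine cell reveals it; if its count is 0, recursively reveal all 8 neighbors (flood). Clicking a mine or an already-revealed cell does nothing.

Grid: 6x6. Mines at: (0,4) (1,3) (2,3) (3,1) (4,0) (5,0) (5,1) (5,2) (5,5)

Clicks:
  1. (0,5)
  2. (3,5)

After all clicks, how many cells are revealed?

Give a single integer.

Click 1 (0,5) count=1: revealed 1 new [(0,5)] -> total=1
Click 2 (3,5) count=0: revealed 8 new [(1,4) (1,5) (2,4) (2,5) (3,4) (3,5) (4,4) (4,5)] -> total=9

Answer: 9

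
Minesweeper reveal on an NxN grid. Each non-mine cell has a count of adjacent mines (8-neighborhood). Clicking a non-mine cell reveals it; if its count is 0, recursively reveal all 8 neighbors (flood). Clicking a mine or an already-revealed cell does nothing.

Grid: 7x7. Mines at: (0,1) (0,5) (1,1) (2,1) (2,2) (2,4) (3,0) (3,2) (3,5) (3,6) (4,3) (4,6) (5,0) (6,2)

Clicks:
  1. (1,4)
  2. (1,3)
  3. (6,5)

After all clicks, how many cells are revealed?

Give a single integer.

Answer: 10

Derivation:
Click 1 (1,4) count=2: revealed 1 new [(1,4)] -> total=1
Click 2 (1,3) count=2: revealed 1 new [(1,3)] -> total=2
Click 3 (6,5) count=0: revealed 8 new [(5,3) (5,4) (5,5) (5,6) (6,3) (6,4) (6,5) (6,6)] -> total=10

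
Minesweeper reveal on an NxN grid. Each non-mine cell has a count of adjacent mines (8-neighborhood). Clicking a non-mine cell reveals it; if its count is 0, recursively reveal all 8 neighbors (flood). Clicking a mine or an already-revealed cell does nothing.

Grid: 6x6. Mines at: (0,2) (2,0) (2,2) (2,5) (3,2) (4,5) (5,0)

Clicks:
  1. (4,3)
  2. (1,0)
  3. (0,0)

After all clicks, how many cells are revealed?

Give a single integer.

Click 1 (4,3) count=1: revealed 1 new [(4,3)] -> total=1
Click 2 (1,0) count=1: revealed 1 new [(1,0)] -> total=2
Click 3 (0,0) count=0: revealed 3 new [(0,0) (0,1) (1,1)] -> total=5

Answer: 5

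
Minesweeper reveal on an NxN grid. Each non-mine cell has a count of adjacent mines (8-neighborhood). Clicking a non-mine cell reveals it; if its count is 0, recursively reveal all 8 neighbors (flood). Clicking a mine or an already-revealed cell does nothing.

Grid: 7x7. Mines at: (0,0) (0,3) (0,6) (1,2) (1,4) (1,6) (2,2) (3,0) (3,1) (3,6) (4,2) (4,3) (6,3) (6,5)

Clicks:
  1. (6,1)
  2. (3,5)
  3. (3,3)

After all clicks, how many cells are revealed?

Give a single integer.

Click 1 (6,1) count=0: revealed 8 new [(4,0) (4,1) (5,0) (5,1) (5,2) (6,0) (6,1) (6,2)] -> total=8
Click 2 (3,5) count=1: revealed 1 new [(3,5)] -> total=9
Click 3 (3,3) count=3: revealed 1 new [(3,3)] -> total=10

Answer: 10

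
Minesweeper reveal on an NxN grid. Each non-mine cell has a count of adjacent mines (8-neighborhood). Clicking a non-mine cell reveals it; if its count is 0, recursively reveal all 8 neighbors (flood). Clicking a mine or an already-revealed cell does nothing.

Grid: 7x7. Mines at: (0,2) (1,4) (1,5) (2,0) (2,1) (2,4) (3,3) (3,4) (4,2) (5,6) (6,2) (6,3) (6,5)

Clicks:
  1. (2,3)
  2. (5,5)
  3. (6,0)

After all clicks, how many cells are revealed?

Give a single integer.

Click 1 (2,3) count=4: revealed 1 new [(2,3)] -> total=1
Click 2 (5,5) count=2: revealed 1 new [(5,5)] -> total=2
Click 3 (6,0) count=0: revealed 8 new [(3,0) (3,1) (4,0) (4,1) (5,0) (5,1) (6,0) (6,1)] -> total=10

Answer: 10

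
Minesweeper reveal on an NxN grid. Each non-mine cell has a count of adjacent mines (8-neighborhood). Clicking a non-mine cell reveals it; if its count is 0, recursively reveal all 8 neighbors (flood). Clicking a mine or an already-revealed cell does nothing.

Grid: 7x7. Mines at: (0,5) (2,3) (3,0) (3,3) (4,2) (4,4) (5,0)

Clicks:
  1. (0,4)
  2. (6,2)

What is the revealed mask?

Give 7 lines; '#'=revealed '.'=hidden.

Answer: ....#..
....###
....###
....###
.....##
.######
.######

Derivation:
Click 1 (0,4) count=1: revealed 1 new [(0,4)] -> total=1
Click 2 (6,2) count=0: revealed 23 new [(1,4) (1,5) (1,6) (2,4) (2,5) (2,6) (3,4) (3,5) (3,6) (4,5) (4,6) (5,1) (5,2) (5,3) (5,4) (5,5) (5,6) (6,1) (6,2) (6,3) (6,4) (6,5) (6,6)] -> total=24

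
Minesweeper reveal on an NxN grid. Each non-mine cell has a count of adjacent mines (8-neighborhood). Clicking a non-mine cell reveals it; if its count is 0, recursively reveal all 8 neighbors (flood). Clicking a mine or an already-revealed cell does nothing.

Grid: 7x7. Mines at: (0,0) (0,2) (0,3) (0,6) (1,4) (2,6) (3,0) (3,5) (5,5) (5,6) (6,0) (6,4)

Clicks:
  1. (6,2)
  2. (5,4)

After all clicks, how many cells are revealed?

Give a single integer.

Answer: 22

Derivation:
Click 1 (6,2) count=0: revealed 22 new [(1,1) (1,2) (1,3) (2,1) (2,2) (2,3) (2,4) (3,1) (3,2) (3,3) (3,4) (4,1) (4,2) (4,3) (4,4) (5,1) (5,2) (5,3) (5,4) (6,1) (6,2) (6,3)] -> total=22
Click 2 (5,4) count=2: revealed 0 new [(none)] -> total=22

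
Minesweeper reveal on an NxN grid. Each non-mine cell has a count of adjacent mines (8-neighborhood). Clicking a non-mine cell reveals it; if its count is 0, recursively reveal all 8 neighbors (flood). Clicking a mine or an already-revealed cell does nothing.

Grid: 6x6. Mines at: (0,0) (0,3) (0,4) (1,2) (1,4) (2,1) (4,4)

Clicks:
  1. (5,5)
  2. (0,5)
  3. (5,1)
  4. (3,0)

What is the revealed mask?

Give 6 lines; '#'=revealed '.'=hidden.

Click 1 (5,5) count=1: revealed 1 new [(5,5)] -> total=1
Click 2 (0,5) count=2: revealed 1 new [(0,5)] -> total=2
Click 3 (5,1) count=0: revealed 12 new [(3,0) (3,1) (3,2) (3,3) (4,0) (4,1) (4,2) (4,3) (5,0) (5,1) (5,2) (5,3)] -> total=14
Click 4 (3,0) count=1: revealed 0 new [(none)] -> total=14

Answer: .....#
......
......
####..
####..
####.#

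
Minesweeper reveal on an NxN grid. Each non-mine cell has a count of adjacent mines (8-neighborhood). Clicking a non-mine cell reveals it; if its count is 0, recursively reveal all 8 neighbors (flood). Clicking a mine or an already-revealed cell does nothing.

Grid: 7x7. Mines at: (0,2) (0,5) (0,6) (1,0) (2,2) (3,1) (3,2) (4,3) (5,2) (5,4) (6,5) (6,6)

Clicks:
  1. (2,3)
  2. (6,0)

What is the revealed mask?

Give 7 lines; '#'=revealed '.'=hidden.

Answer: .......
.......
...#...
.......
##.....
##.....
##.....

Derivation:
Click 1 (2,3) count=2: revealed 1 new [(2,3)] -> total=1
Click 2 (6,0) count=0: revealed 6 new [(4,0) (4,1) (5,0) (5,1) (6,0) (6,1)] -> total=7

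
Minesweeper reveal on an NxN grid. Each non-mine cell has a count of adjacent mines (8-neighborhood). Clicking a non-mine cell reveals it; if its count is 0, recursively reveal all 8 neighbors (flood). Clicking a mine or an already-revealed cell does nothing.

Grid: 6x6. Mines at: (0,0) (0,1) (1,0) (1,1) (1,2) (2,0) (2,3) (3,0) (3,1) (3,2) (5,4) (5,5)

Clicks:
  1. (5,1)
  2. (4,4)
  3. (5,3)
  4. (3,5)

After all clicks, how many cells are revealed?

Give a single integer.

Answer: 20

Derivation:
Click 1 (5,1) count=0: revealed 8 new [(4,0) (4,1) (4,2) (4,3) (5,0) (5,1) (5,2) (5,3)] -> total=8
Click 2 (4,4) count=2: revealed 1 new [(4,4)] -> total=9
Click 3 (5,3) count=1: revealed 0 new [(none)] -> total=9
Click 4 (3,5) count=0: revealed 11 new [(0,3) (0,4) (0,5) (1,3) (1,4) (1,5) (2,4) (2,5) (3,4) (3,5) (4,5)] -> total=20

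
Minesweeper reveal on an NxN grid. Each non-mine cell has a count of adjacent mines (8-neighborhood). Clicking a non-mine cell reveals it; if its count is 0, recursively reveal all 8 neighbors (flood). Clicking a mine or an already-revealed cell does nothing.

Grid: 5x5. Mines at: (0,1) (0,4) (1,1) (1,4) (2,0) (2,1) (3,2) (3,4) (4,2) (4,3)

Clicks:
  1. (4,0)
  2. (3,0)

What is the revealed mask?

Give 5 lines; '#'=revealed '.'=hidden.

Answer: .....
.....
.....
##...
##...

Derivation:
Click 1 (4,0) count=0: revealed 4 new [(3,0) (3,1) (4,0) (4,1)] -> total=4
Click 2 (3,0) count=2: revealed 0 new [(none)] -> total=4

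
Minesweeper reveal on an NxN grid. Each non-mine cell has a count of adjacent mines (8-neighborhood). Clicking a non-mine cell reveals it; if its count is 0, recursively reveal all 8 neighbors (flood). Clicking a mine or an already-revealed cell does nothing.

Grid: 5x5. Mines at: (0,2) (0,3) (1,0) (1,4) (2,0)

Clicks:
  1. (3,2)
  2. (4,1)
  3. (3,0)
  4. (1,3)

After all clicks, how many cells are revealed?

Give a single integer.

Click 1 (3,2) count=0: revealed 17 new [(1,1) (1,2) (1,3) (2,1) (2,2) (2,3) (2,4) (3,0) (3,1) (3,2) (3,3) (3,4) (4,0) (4,1) (4,2) (4,3) (4,4)] -> total=17
Click 2 (4,1) count=0: revealed 0 new [(none)] -> total=17
Click 3 (3,0) count=1: revealed 0 new [(none)] -> total=17
Click 4 (1,3) count=3: revealed 0 new [(none)] -> total=17

Answer: 17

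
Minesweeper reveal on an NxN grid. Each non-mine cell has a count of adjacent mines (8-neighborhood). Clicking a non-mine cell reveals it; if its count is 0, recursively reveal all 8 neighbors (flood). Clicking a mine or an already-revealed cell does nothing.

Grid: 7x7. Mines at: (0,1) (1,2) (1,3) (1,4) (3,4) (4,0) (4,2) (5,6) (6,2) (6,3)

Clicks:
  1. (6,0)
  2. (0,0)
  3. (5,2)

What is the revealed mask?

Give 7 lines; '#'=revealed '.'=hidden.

Answer: #......
.......
.......
.......
.......
###....
##.....

Derivation:
Click 1 (6,0) count=0: revealed 4 new [(5,0) (5,1) (6,0) (6,1)] -> total=4
Click 2 (0,0) count=1: revealed 1 new [(0,0)] -> total=5
Click 3 (5,2) count=3: revealed 1 new [(5,2)] -> total=6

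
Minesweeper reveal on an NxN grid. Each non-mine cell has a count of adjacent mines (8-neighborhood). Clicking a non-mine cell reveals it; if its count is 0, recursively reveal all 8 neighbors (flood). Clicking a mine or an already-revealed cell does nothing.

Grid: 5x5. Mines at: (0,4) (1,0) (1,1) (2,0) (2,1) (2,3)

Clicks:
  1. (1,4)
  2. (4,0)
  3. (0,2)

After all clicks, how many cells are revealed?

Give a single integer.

Answer: 12

Derivation:
Click 1 (1,4) count=2: revealed 1 new [(1,4)] -> total=1
Click 2 (4,0) count=0: revealed 10 new [(3,0) (3,1) (3,2) (3,3) (3,4) (4,0) (4,1) (4,2) (4,3) (4,4)] -> total=11
Click 3 (0,2) count=1: revealed 1 new [(0,2)] -> total=12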